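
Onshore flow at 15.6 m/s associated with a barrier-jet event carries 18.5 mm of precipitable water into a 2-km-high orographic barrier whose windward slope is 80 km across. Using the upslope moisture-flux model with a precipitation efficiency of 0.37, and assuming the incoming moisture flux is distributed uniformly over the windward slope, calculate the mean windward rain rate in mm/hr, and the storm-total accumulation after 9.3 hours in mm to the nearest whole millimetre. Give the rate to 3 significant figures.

R ≈ 4.81 mm/hr; total ≈ 45 mm

Incoming column moisture flux per unit ridge length: F = V × PW = 15.6 × 18.5 = 288.6 mm·m/s.
Spread over the 80 km slope with efficiency ε = 0.37: R = ε·F/W = 0.37 × 288.6 / 80000 m = 1.335e-03 mm/s.
R = 1.335e-03 × 3600 = 4.81 mm/hr.
Over 9.3 h: total = 4.81 × 9.3 = 44.733 ≈ 45 mm.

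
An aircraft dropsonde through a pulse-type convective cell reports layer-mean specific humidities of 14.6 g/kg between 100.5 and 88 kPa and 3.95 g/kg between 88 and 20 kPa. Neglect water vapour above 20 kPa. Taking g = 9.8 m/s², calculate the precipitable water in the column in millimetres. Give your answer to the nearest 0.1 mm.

Precipitable water is the column-integrated vapour mass per unit area: PW = (1/g) Σ q̄ Δp, with q in kg/kg and Δp in Pa (1 kg/m² of water = 1 mm).
Layer 100.5–88 kPa: Δp = 125 hPa = 12500 Pa, q̄ = 0.0146 kg/kg → 0.0146 × 12500 / 9.8 = 18.62 mm
Layer 88–20 kPa: Δp = 680 hPa = 68000 Pa, q̄ = 0.00395 kg/kg → 0.00395 × 68000 / 9.8 = 27.41 mm
PW = 18.62 + 27.41 = 46.03 ≈ 46.0 mm.

PW ≈ 46.0 mm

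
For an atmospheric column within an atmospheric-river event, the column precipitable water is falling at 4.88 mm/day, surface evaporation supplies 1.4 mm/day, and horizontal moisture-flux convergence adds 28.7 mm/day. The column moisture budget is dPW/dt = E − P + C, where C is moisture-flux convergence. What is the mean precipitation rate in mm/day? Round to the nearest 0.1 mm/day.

dPW/dt = -4.88 mm/day.
P = E + C − dPW/dt = 1.4 + (28.7) − (-4.88) = 35.0 mm/day.

P ≈ 35.0 mm/day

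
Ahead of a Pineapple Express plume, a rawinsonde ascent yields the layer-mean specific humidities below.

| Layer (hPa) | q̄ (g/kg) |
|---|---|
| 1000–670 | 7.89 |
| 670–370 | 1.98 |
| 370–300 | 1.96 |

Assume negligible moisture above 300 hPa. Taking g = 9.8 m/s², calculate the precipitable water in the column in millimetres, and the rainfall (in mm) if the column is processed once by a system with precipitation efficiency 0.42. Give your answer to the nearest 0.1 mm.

PW ≈ 34.0 mm; rainfall ≈ 14.3 mm

Precipitable water is the column-integrated vapour mass per unit area: PW = (1/g) Σ q̄ Δp, with q in kg/kg and Δp in Pa (1 kg/m² of water = 1 mm).
Layer 1000–670 hPa: Δp = 330 hPa = 33000 Pa, q̄ = 0.00789 kg/kg → 0.00789 × 33000 / 9.8 = 26.57 mm
Layer 670–370 hPa: Δp = 300 hPa = 30000 Pa, q̄ = 0.00198 kg/kg → 0.00198 × 30000 / 9.8 = 6.06 mm
Layer 370–300 hPa: Δp = 70 hPa = 7000 Pa, q̄ = 0.00196 kg/kg → 0.00196 × 7000 / 9.8 = 1.40 mm
PW = 26.57 + 6.06 + 1.40 = 34.03 ≈ 34.0 mm.
Rainfall = ε × PW = 0.42 × 34.0 = 14.3 mm.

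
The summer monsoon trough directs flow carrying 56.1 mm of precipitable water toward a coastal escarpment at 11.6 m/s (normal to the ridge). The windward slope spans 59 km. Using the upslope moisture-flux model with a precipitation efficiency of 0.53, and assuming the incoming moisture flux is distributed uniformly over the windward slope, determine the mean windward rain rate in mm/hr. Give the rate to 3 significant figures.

R ≈ 21.0 mm/hr

Incoming column moisture flux per unit ridge length: F = V × PW = 11.6 × 56.1 = 650.76 mm·m/s.
Spread over the 59 km slope with efficiency ε = 0.53: R = ε·F/W = 0.53 × 650.76 / 59000 m = 5.846e-03 mm/s.
R = 5.846e-03 × 3600 = 21.0 mm/hr.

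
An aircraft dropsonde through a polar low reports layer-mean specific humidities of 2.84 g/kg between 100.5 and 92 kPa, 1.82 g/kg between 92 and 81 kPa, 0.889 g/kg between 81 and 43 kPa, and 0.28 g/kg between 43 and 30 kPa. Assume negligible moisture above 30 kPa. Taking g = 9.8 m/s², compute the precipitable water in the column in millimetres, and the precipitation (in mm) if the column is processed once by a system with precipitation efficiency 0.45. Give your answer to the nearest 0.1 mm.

Precipitable water is the column-integrated vapour mass per unit area: PW = (1/g) Σ q̄ Δp, with q in kg/kg and Δp in Pa (1 kg/m² of water = 1 mm).
Layer 100.5–92 kPa: Δp = 85 hPa = 8500 Pa, q̄ = 0.00284 kg/kg → 0.00284 × 8500 / 9.8 = 2.46 mm
Layer 92–81 kPa: Δp = 110 hPa = 11000 Pa, q̄ = 0.00182 kg/kg → 0.00182 × 11000 / 9.8 = 2.04 mm
Layer 81–43 kPa: Δp = 380 hPa = 38000 Pa, q̄ = 0.000889 kg/kg → 0.000889 × 38000 / 9.8 = 3.45 mm
Layer 43–30 kPa: Δp = 130 hPa = 13000 Pa, q̄ = 0.00028 kg/kg → 0.00028 × 13000 / 9.8 = 0.37 mm
PW = 2.46 + 2.04 + 3.45 + 0.37 = 8.32 ≈ 8.3 mm.
Precipitation = ε × PW = 0.45 × 8.3 = 3.7 mm.

PW ≈ 8.3 mm; precipitation ≈ 3.7 mm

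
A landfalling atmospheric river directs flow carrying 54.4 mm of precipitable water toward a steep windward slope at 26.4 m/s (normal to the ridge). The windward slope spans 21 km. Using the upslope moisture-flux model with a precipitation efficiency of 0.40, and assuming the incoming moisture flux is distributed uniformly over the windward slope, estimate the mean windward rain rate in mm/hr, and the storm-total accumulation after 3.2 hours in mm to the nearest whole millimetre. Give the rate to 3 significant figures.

Incoming column moisture flux per unit ridge length: F = V × PW = 26.4 × 54.4 = 1436.16 mm·m/s.
Spread over the 21 km slope with efficiency ε = 0.40: R = ε·F/W = 0.40 × 1436.16 / 21000 m = 2.736e-02 mm/s.
R = 2.736e-02 × 3600 = 98.5 mm/hr.
Over 3.2 h: total = 98.5 × 3.2 = 315.2 ≈ 315 mm.

R ≈ 98.5 mm/hr; total ≈ 315 mm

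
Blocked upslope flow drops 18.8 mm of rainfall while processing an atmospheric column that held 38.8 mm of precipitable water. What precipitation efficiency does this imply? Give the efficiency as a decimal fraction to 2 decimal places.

ε ≈ 0.48

ε = rainfall / PW = 18.8 / 38.8 = 0.48.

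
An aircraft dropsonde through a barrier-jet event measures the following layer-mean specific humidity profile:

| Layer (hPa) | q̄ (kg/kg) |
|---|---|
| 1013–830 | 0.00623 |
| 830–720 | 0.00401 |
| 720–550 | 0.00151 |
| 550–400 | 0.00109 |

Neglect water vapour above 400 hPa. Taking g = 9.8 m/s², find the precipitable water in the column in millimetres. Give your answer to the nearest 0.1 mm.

Precipitable water is the column-integrated vapour mass per unit area: PW = (1/g) Σ q̄ Δp, with q in kg/kg and Δp in Pa (1 kg/m² of water = 1 mm).
Layer 1013–830 hPa: Δp = 183 hPa = 18300 Pa, q̄ = 0.00623 kg/kg → 0.00623 × 18300 / 9.8 = 11.63 mm
Layer 830–720 hPa: Δp = 110 hPa = 11000 Pa, q̄ = 0.00401 kg/kg → 0.00401 × 11000 / 9.8 = 4.50 mm
Layer 720–550 hPa: Δp = 170 hPa = 17000 Pa, q̄ = 0.00151 kg/kg → 0.00151 × 17000 / 9.8 = 2.62 mm
Layer 550–400 hPa: Δp = 150 hPa = 15000 Pa, q̄ = 0.00109 kg/kg → 0.00109 × 15000 / 9.8 = 1.67 mm
PW = 11.63 + 4.50 + 2.62 + 1.67 = 20.42 ≈ 20.4 mm.

PW ≈ 20.4 mm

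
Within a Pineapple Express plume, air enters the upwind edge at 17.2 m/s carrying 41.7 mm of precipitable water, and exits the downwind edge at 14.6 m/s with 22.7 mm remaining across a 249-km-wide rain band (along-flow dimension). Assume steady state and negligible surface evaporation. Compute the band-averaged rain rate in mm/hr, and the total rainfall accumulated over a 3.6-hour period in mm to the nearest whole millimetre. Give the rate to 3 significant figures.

Column moisture flux per unit crosswind length is F = V × PW.
Inflow: F_in = 17.2 × 41.7 = 717.24 mm·m/s
Outflow: F_out = 14.6 × 22.7 = 331.42 mm·m/s
Steady-state rate R = (F_in − F_out)/L = (717.24 − 331.42) / 249000 m = 1.549e-03 mm/s.
R = 1.549e-03 × 3600 = 5.58 mm/hr.
Over 3.6 h: total = 5.58 × 3.6 = 20.088 ≈ 20 mm.

R ≈ 5.58 mm/hr; total ≈ 20 mm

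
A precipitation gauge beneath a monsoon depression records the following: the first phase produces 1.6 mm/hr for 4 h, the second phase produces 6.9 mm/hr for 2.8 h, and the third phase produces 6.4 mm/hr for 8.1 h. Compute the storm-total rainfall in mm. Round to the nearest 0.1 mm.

Total = Σ Rᵢ Δtᵢ = 1.6 × 4 + 6.9 × 2.8 + 6.4 × 8.1
      = 6.4 + 19.32 + 51.84 = 77.6 mm.

total ≈ 77.6 mm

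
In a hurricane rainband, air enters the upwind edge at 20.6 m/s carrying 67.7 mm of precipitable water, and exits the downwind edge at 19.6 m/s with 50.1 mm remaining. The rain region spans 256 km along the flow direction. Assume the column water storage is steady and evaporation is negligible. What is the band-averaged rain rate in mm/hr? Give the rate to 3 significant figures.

R ≈ 5.80 mm/hr

Column moisture flux per unit crosswind length is F = V × PW.
Inflow: F_in = 20.6 × 67.7 = 1394.62 mm·m/s
Outflow: F_out = 19.6 × 50.1 = 981.96 mm·m/s
Steady-state rate R = (F_in − F_out)/L = (1394.62 − 981.96) / 256000 m = 1.612e-03 mm/s.
R = 1.612e-03 × 3600 = 5.80 mm/hr.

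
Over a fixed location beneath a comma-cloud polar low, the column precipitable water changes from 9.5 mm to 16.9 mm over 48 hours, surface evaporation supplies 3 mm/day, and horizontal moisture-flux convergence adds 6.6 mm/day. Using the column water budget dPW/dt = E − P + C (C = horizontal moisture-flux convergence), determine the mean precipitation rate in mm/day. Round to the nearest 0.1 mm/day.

dPW/dt = (16.9 − 9.5) mm / (48/24 day) = +3.700 mm/day.
P = E + C − dPW/dt = 3 + (6.6) − (+3.700) = 5.9 mm/day.

P ≈ 5.9 mm/day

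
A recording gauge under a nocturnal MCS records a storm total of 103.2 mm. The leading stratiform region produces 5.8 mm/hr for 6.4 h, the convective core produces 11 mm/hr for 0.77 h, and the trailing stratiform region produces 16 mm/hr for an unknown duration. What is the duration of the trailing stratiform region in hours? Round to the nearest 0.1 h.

Known phases: 5.8 × 6.4 + 11 × 0.77 = 37.12 + 8.47 = 45.59 mm.
Remaining depth = 103.2 − 45.59 = 57.61 mm.
Duration = 57.61 / 16 = 3.6 h.

duration ≈ 3.6 h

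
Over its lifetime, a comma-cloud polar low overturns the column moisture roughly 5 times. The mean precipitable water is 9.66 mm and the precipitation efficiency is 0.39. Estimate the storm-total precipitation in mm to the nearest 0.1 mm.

Each cycle deposits ε × PW = 0.39 × 9.66 = 3.7674 mm.
Over 5 cycles: 5 × 3.7674 = 18.8 mm.

precipitation ≈ 18.8 mm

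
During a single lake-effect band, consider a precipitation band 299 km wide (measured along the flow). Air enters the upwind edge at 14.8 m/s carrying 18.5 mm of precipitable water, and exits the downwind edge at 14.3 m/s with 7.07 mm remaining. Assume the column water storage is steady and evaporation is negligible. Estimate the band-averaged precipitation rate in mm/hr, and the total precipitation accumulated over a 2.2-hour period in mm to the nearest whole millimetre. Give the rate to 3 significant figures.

R ≈ 2.08 mm/hr; total ≈ 5 mm

Column moisture flux per unit crosswind length is F = V × PW.
Inflow: F_in = 14.8 × 18.5 = 273.8 mm·m/s
Outflow: F_out = 14.3 × 7.07 = 101.101 mm·m/s
Steady-state rate R = (F_in − F_out)/L = (273.8 − 101.101) / 299000 m = 5.776e-04 mm/s.
R = 5.776e-04 × 3600 = 2.08 mm/hr.
Over 2.2 h: total = 2.08 × 2.2 = 4.576 ≈ 5 mm.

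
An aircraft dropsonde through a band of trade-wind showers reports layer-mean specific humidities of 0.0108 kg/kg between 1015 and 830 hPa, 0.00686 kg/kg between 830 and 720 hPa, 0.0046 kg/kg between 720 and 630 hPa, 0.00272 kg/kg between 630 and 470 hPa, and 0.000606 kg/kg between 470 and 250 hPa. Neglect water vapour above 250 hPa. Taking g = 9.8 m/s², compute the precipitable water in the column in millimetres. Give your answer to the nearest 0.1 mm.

Precipitable water is the column-integrated vapour mass per unit area: PW = (1/g) Σ q̄ Δp, with q in kg/kg and Δp in Pa (1 kg/m² of water = 1 mm).
Layer 1015–830 hPa: Δp = 185 hPa = 18500 Pa, q̄ = 0.0108 kg/kg → 0.0108 × 18500 / 9.8 = 20.39 mm
Layer 830–720 hPa: Δp = 110 hPa = 11000 Pa, q̄ = 0.00686 kg/kg → 0.00686 × 11000 / 9.8 = 7.70 mm
Layer 720–630 hPa: Δp = 90 hPa = 9000 Pa, q̄ = 0.0046 kg/kg → 0.0046 × 9000 / 9.8 = 4.22 mm
Layer 630–470 hPa: Δp = 160 hPa = 16000 Pa, q̄ = 0.00272 kg/kg → 0.00272 × 16000 / 9.8 = 4.44 mm
Layer 470–250 hPa: Δp = 220 hPa = 22000 Pa, q̄ = 0.000606 kg/kg → 0.000606 × 22000 / 9.8 = 1.36 mm
PW = 20.39 + 7.70 + 4.22 + 4.44 + 1.36 = 38.11 ≈ 38.1 mm.

PW ≈ 38.1 mm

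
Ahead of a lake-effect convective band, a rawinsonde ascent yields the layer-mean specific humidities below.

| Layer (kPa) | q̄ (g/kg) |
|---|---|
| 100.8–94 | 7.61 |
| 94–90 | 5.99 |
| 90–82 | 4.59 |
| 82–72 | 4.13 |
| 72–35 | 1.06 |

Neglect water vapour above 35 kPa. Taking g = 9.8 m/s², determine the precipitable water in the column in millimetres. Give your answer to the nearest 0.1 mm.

PW ≈ 19.7 mm

Precipitable water is the column-integrated vapour mass per unit area: PW = (1/g) Σ q̄ Δp, with q in kg/kg and Δp in Pa (1 kg/m² of water = 1 mm).
Layer 100.8–94 kPa: Δp = 68 hPa = 6800 Pa, q̄ = 0.00761 kg/kg → 0.00761 × 6800 / 9.8 = 5.28 mm
Layer 94–90 kPa: Δp = 40 hPa = 4000 Pa, q̄ = 0.00599 kg/kg → 0.00599 × 4000 / 9.8 = 2.44 mm
Layer 90–82 kPa: Δp = 80 hPa = 8000 Pa, q̄ = 0.00459 kg/kg → 0.00459 × 8000 / 9.8 = 3.75 mm
Layer 82–72 kPa: Δp = 100 hPa = 10000 Pa, q̄ = 0.00413 kg/kg → 0.00413 × 10000 / 9.8 = 4.21 mm
Layer 72–35 kPa: Δp = 370 hPa = 37000 Pa, q̄ = 0.00106 kg/kg → 0.00106 × 37000 / 9.8 = 4.00 mm
PW = 5.28 + 2.44 + 3.75 + 4.21 + 4.00 = 19.68 ≈ 19.7 mm.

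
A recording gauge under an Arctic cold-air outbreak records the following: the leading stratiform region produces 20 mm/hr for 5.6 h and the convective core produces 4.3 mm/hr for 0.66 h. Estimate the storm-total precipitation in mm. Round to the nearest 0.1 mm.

total ≈ 114.8 mm

Total = Σ Rᵢ Δtᵢ = 20 × 5.6 + 4.3 × 0.66
      = 112 + 2.838 = 114.8 mm.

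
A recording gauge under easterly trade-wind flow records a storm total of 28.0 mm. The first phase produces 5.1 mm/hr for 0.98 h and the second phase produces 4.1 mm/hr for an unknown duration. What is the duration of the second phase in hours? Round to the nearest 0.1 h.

Known phases: 5.1 × 0.98 = 4.998 mm.
Remaining depth = 28.0 − 4.998 = 23.002 mm.
Duration = 23.002 / 4.1 = 5.6 h.

duration ≈ 5.6 h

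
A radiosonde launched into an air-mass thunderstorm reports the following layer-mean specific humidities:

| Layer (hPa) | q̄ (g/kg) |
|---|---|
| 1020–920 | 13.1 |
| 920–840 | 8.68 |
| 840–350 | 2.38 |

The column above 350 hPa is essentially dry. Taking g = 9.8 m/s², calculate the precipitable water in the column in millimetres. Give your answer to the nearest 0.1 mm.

PW ≈ 32.4 mm

Precipitable water is the column-integrated vapour mass per unit area: PW = (1/g) Σ q̄ Δp, with q in kg/kg and Δp in Pa (1 kg/m² of water = 1 mm).
Layer 1020–920 hPa: Δp = 100 hPa = 10000 Pa, q̄ = 0.0131 kg/kg → 0.0131 × 10000 / 9.8 = 13.37 mm
Layer 920–840 hPa: Δp = 80 hPa = 8000 Pa, q̄ = 0.00868 kg/kg → 0.00868 × 8000 / 9.8 = 7.09 mm
Layer 840–350 hPa: Δp = 490 hPa = 49000 Pa, q̄ = 0.00238 kg/kg → 0.00238 × 49000 / 9.8 = 11.90 mm
PW = 13.37 + 7.09 + 11.90 = 32.36 ≈ 32.4 mm.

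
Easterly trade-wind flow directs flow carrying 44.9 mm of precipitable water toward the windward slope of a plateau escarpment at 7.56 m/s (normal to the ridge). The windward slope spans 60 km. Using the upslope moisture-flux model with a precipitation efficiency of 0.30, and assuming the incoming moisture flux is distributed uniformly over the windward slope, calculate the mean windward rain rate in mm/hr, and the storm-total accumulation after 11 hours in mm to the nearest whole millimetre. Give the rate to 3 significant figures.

R ≈ 6.11 mm/hr; total ≈ 67 mm

Incoming column moisture flux per unit ridge length: F = V × PW = 7.56 × 44.9 = 339.444 mm·m/s.
Spread over the 60 km slope with efficiency ε = 0.30: R = ε·F/W = 0.30 × 339.444 / 60000 m = 1.697e-03 mm/s.
R = 1.697e-03 × 3600 = 6.11 mm/hr.
Over 11 h: total = 6.11 × 11 = 67.21 ≈ 67 mm.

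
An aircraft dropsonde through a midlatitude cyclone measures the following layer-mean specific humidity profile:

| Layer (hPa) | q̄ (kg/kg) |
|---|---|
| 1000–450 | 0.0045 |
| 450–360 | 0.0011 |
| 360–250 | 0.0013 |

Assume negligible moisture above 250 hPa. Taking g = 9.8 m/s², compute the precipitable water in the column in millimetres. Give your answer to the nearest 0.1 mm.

Precipitable water is the column-integrated vapour mass per unit area: PW = (1/g) Σ q̄ Δp, with q in kg/kg and Δp in Pa (1 kg/m² of water = 1 mm).
Layer 1000–450 hPa: Δp = 550 hPa = 55000 Pa, q̄ = 0.0045 kg/kg → 0.0045 × 55000 / 9.8 = 25.26 mm
Layer 450–360 hPa: Δp = 90 hPa = 9000 Pa, q̄ = 0.0011 kg/kg → 0.0011 × 9000 / 9.8 = 1.01 mm
Layer 360–250 hPa: Δp = 110 hPa = 11000 Pa, q̄ = 0.0013 kg/kg → 0.0013 × 11000 / 9.8 = 1.46 mm
PW = 25.26 + 1.01 + 1.46 = 27.73 ≈ 27.7 mm.

PW ≈ 27.7 mm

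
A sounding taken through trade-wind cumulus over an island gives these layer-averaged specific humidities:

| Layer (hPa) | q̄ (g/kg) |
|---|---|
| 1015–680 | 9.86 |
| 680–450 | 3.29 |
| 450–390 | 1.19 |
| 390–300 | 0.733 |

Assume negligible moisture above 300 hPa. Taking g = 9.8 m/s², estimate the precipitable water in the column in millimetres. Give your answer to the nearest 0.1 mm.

PW ≈ 42.8 mm

Precipitable water is the column-integrated vapour mass per unit area: PW = (1/g) Σ q̄ Δp, with q in kg/kg and Δp in Pa (1 kg/m² of water = 1 mm).
Layer 1015–680 hPa: Δp = 335 hPa = 33500 Pa, q̄ = 0.00986 kg/kg → 0.00986 × 33500 / 9.8 = 33.71 mm
Layer 680–450 hPa: Δp = 230 hPa = 23000 Pa, q̄ = 0.00329 kg/kg → 0.00329 × 23000 / 9.8 = 7.72 mm
Layer 450–390 hPa: Δp = 60 hPa = 6000 Pa, q̄ = 0.00119 kg/kg → 0.00119 × 6000 / 9.8 = 0.73 mm
Layer 390–300 hPa: Δp = 90 hPa = 9000 Pa, q̄ = 0.000733 kg/kg → 0.000733 × 9000 / 9.8 = 0.67 mm
PW = 33.71 + 7.72 + 0.73 + 0.67 = 42.83 ≈ 42.8 mm.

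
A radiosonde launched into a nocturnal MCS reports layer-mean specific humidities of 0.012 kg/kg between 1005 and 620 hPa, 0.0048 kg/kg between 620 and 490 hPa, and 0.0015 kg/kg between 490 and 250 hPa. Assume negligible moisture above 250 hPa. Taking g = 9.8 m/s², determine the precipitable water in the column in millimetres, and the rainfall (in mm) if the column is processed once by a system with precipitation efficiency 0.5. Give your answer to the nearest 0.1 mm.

PW ≈ 57.2 mm; rainfall ≈ 28.6 mm

Precipitable water is the column-integrated vapour mass per unit area: PW = (1/g) Σ q̄ Δp, with q in kg/kg and Δp in Pa (1 kg/m² of water = 1 mm).
Layer 1005–620 hPa: Δp = 385 hPa = 38500 Pa, q̄ = 0.012 kg/kg → 0.012 × 38500 / 9.8 = 47.14 mm
Layer 620–490 hPa: Δp = 130 hPa = 13000 Pa, q̄ = 0.0048 kg/kg → 0.0048 × 13000 / 9.8 = 6.37 mm
Layer 490–250 hPa: Δp = 240 hPa = 24000 Pa, q̄ = 0.0015 kg/kg → 0.0015 × 24000 / 9.8 = 3.67 mm
PW = 47.14 + 6.37 + 3.67 = 57.18 ≈ 57.2 mm.
Rainfall = ε × PW = 0.5 × 57.2 = 28.6 mm.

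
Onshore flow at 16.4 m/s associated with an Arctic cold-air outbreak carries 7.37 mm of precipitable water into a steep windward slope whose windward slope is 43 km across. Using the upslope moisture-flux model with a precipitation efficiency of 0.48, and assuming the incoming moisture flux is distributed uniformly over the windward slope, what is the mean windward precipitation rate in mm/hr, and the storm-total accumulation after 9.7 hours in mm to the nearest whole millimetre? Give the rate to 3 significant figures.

R ≈ 4.86 mm/hr; total ≈ 47 mm

Incoming column moisture flux per unit ridge length: F = V × PW = 16.4 × 7.37 = 120.868 mm·m/s.
Spread over the 43 km slope with efficiency ε = 0.48: R = ε·F/W = 0.48 × 120.868 / 43000 m = 1.349e-03 mm/s.
R = 1.349e-03 × 3600 = 4.86 mm/hr.
Over 9.7 h: total = 4.86 × 9.7 = 47.142 ≈ 47 mm.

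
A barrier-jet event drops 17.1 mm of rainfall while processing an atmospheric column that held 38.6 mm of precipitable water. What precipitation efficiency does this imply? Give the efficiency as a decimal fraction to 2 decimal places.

ε ≈ 0.44

ε = rainfall / PW = 17.1 / 38.6 = 0.44.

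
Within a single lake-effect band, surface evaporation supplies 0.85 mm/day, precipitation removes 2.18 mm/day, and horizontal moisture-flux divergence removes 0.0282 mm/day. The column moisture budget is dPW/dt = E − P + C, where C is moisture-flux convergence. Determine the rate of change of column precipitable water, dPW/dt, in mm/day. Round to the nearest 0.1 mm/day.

dPW/dt = E − P + C = 0.85 − 2.18 + (-0.0282) = -1.4 mm/day.

dPW/dt ≈ -1.4 mm/day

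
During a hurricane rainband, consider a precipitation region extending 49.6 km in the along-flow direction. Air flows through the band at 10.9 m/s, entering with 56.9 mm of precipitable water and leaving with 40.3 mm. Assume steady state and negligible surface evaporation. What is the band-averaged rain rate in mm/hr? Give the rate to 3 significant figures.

R ≈ 13.1 mm/hr

Column moisture flux per unit crosswind length is F = V × PW.
Inflow: F_in = 10.9 × 56.9 = 620.21 mm·m/s
Outflow: F_out = 10.9 × 40.3 = 439.27 mm·m/s
Steady-state rate R = (F_in − F_out)/L = (620.21 − 439.27) / 49600 m = 3.648e-03 mm/s.
R = 3.648e-03 × 3600 = 13.1 mm/hr.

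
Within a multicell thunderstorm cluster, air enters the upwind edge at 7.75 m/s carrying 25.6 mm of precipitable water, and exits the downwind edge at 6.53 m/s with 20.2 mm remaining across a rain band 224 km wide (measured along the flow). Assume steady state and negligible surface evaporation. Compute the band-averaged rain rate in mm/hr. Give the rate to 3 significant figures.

Column moisture flux per unit crosswind length is F = V × PW.
Inflow: F_in = 7.75 × 25.6 = 198.4 mm·m/s
Outflow: F_out = 6.53 × 20.2 = 131.906 mm·m/s
Steady-state rate R = (F_in − F_out)/L = (198.4 − 131.906) / 224000 m = 2.968e-04 mm/s.
R = 2.968e-04 × 3600 = 1.07 mm/hr.

R ≈ 1.07 mm/hr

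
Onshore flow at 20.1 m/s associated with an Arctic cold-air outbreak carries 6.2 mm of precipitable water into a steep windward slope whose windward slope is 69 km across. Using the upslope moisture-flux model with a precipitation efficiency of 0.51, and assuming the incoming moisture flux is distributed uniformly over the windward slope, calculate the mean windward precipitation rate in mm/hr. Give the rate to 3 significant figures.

R ≈ 3.32 mm/hr

Incoming column moisture flux per unit ridge length: F = V × PW = 20.1 × 6.2 = 124.62 mm·m/s.
Spread over the 69 km slope with efficiency ε = 0.51: R = ε·F/W = 0.51 × 124.62 / 69000 m = 9.211e-04 mm/s.
R = 9.211e-04 × 3600 = 3.32 mm/hr.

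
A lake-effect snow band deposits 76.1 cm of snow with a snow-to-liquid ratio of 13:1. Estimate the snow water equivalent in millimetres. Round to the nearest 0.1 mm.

SWE ≈ 58.5 mm

SWE = snow depth / ratio = 76.1 cm / 13 = 5.854 cm = 58.5 mm.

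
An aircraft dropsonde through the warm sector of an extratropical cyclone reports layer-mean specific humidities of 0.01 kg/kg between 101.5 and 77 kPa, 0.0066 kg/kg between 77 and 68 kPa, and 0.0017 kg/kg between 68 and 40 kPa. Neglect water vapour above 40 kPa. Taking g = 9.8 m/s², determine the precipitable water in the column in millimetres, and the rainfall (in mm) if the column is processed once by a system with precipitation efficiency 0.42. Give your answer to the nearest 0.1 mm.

Precipitable water is the column-integrated vapour mass per unit area: PW = (1/g) Σ q̄ Δp, with q in kg/kg and Δp in Pa (1 kg/m² of water = 1 mm).
Layer 101.5–77 kPa: Δp = 245 hPa = 24500 Pa, q̄ = 0.01 kg/kg → 0.01 × 24500 / 9.8 = 25.00 mm
Layer 77–68 kPa: Δp = 90 hPa = 9000 Pa, q̄ = 0.0066 kg/kg → 0.0066 × 9000 / 9.8 = 6.06 mm
Layer 68–40 kPa: Δp = 280 hPa = 28000 Pa, q̄ = 0.0017 kg/kg → 0.0017 × 28000 / 9.8 = 4.86 mm
PW = 25.00 + 6.06 + 4.86 = 35.92 ≈ 35.9 mm.
Rainfall = ε × PW = 0.42 × 35.9 = 15.1 mm.

PW ≈ 35.9 mm; rainfall ≈ 15.1 mm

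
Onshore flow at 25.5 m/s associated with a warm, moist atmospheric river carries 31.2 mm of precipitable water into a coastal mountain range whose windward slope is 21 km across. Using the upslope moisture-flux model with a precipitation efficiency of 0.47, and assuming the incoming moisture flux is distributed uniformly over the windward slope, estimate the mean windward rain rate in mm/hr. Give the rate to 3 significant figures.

Incoming column moisture flux per unit ridge length: F = V × PW = 25.5 × 31.2 = 795.6 mm·m/s.
Spread over the 21 km slope with efficiency ε = 0.47: R = ε·F/W = 0.47 × 795.6 / 21000 m = 1.781e-02 mm/s.
R = 1.781e-02 × 3600 = 64.1 mm/hr.

R ≈ 64.1 mm/hr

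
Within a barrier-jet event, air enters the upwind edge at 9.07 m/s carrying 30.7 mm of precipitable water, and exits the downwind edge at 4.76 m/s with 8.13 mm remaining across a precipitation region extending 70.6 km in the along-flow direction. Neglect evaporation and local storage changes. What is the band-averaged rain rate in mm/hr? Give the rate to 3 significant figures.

Column moisture flux per unit crosswind length is F = V × PW.
Inflow: F_in = 9.07 × 30.7 = 278.449 mm·m/s
Outflow: F_out = 4.76 × 8.13 = 38.6988 mm·m/s
Steady-state rate R = (F_in − F_out)/L = (278.449 − 38.6988) / 70600 m = 3.396e-03 mm/s.
R = 3.396e-03 × 3600 = 12.2 mm/hr.

R ≈ 12.2 mm/hr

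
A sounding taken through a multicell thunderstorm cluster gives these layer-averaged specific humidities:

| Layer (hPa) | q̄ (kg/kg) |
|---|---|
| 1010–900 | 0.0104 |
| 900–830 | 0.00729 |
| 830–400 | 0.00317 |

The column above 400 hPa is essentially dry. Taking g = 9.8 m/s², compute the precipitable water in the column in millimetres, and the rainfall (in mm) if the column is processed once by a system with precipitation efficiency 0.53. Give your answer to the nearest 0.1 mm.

Precipitable water is the column-integrated vapour mass per unit area: PW = (1/g) Σ q̄ Δp, with q in kg/kg and Δp in Pa (1 kg/m² of water = 1 mm).
Layer 1010–900 hPa: Δp = 110 hPa = 11000 Pa, q̄ = 0.0104 kg/kg → 0.0104 × 11000 / 9.8 = 11.67 mm
Layer 900–830 hPa: Δp = 70 hPa = 7000 Pa, q̄ = 0.00729 kg/kg → 0.00729 × 7000 / 9.8 = 5.21 mm
Layer 830–400 hPa: Δp = 430 hPa = 43000 Pa, q̄ = 0.00317 kg/kg → 0.00317 × 43000 / 9.8 = 13.91 mm
PW = 11.67 + 5.21 + 13.91 = 30.79 ≈ 30.8 mm.
Rainfall = ε × PW = 0.53 × 30.8 = 16.3 mm.

PW ≈ 30.8 mm; rainfall ≈ 16.3 mm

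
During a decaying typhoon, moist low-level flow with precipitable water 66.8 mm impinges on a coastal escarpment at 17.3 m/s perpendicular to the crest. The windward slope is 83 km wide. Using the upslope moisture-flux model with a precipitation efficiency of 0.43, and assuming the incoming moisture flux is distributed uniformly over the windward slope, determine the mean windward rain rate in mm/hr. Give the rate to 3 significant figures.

R ≈ 21.6 mm/hr

Incoming column moisture flux per unit ridge length: F = V × PW = 17.3 × 66.8 = 1155.64 mm·m/s.
Spread over the 83 km slope with efficiency ε = 0.43: R = ε·F/W = 0.43 × 1155.64 / 83000 m = 5.987e-03 mm/s.
R = 5.987e-03 × 3600 = 21.6 mm/hr.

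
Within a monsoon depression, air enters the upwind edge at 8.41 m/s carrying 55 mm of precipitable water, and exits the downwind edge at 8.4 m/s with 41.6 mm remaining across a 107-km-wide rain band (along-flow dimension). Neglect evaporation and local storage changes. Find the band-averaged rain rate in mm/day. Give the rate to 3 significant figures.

R ≈ 91.3 mm/day

Column moisture flux per unit crosswind length is F = V × PW.
Inflow: F_in = 8.41 × 55 = 462.55 mm·m/s
Outflow: F_out = 8.4 × 41.6 = 349.44 mm·m/s
Steady-state rate R = (F_in − F_out)/L = (462.55 − 349.44) / 107000 m = 1.057e-03 mm/s.
R = 1.057e-03 × 3600 × 24 = 91.3 mm/day.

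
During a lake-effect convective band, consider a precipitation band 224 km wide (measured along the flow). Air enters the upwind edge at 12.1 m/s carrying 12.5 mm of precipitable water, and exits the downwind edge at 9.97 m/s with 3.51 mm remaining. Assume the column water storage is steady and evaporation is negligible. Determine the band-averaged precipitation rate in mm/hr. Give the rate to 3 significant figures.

Column moisture flux per unit crosswind length is F = V × PW.
Inflow: F_in = 12.1 × 12.5 = 151.25 mm·m/s
Outflow: F_out = 9.97 × 3.51 = 34.9947 mm·m/s
Steady-state rate R = (F_in − F_out)/L = (151.25 − 34.9947) / 224000 m = 5.190e-04 mm/s.
R = 5.190e-04 × 3600 = 1.87 mm/hr.

R ≈ 1.87 mm/hr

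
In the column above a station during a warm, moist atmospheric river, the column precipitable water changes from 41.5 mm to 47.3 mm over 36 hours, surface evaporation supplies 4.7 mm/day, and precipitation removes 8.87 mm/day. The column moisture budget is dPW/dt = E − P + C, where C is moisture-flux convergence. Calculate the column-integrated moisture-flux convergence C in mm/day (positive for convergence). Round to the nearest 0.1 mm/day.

C ≈ 8.0 mm/day

dPW/dt = (47.3 − 41.5) mm / (36/24 day) = +3.867 mm/day.
C = dPW/dt − E + P = (+3.867) − 4.7 + 8.87 = 8.0 mm/day.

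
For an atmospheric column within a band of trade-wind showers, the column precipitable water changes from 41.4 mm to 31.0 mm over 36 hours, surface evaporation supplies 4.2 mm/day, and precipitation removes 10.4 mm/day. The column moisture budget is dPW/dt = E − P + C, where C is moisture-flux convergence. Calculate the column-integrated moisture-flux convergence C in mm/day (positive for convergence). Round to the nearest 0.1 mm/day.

dPW/dt = (31.0 − 41.4) mm / (36/24 day) = -6.933 mm/day.
C = dPW/dt − E + P = (-6.933) − 4.2 + 10.4 = -0.7 mm/day.

C ≈ -0.7 mm/day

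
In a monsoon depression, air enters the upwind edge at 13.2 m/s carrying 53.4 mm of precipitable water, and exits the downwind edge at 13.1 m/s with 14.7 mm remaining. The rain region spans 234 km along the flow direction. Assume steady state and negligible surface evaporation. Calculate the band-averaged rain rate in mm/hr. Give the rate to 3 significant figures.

R ≈ 7.88 mm/hr

Column moisture flux per unit crosswind length is F = V × PW.
Inflow: F_in = 13.2 × 53.4 = 704.88 mm·m/s
Outflow: F_out = 13.1 × 14.7 = 192.57 mm·m/s
Steady-state rate R = (F_in − F_out)/L = (704.88 − 192.57) / 234000 m = 2.189e-03 mm/s.
R = 2.189e-03 × 3600 = 7.88 mm/hr.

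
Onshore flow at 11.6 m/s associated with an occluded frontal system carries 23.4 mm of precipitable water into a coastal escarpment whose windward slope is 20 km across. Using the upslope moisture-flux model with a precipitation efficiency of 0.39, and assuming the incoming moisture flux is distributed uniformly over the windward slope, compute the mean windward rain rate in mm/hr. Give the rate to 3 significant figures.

R ≈ 19.1 mm/hr

Incoming column moisture flux per unit ridge length: F = V × PW = 11.6 × 23.4 = 271.44 mm·m/s.
Spread over the 20 km slope with efficiency ε = 0.39: R = ε·F/W = 0.39 × 271.44 / 20000 m = 5.293e-03 mm/s.
R = 5.293e-03 × 3600 = 19.1 mm/hr.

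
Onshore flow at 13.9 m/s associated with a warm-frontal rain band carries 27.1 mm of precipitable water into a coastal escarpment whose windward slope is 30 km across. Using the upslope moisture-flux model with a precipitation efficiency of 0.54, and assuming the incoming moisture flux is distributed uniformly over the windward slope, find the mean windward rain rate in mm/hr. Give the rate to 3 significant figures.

R ≈ 24.4 mm/hr

Incoming column moisture flux per unit ridge length: F = V × PW = 13.9 × 27.1 = 376.69 mm·m/s.
Spread over the 30 km slope with efficiency ε = 0.54: R = ε·F/W = 0.54 × 376.69 / 30000 m = 6.780e-03 mm/s.
R = 6.780e-03 × 3600 = 24.4 mm/hr.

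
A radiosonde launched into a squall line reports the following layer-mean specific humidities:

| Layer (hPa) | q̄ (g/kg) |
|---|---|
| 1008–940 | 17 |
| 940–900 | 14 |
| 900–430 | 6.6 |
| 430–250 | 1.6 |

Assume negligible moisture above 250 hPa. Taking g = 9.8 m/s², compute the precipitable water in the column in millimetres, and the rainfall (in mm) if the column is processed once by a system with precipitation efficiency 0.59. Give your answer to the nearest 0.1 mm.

PW ≈ 52.1 mm; rainfall ≈ 30.7 mm

Precipitable water is the column-integrated vapour mass per unit area: PW = (1/g) Σ q̄ Δp, with q in kg/kg and Δp in Pa (1 kg/m² of water = 1 mm).
Layer 1008–940 hPa: Δp = 68 hPa = 6800 Pa, q̄ = 0.017 kg/kg → 0.017 × 6800 / 9.8 = 11.80 mm
Layer 940–900 hPa: Δp = 40 hPa = 4000 Pa, q̄ = 0.014 kg/kg → 0.014 × 4000 / 9.8 = 5.71 mm
Layer 900–430 hPa: Δp = 470 hPa = 47000 Pa, q̄ = 0.0066 kg/kg → 0.0066 × 47000 / 9.8 = 31.65 mm
Layer 430–250 hPa: Δp = 180 hPa = 18000 Pa, q̄ = 0.0016 kg/kg → 0.0016 × 18000 / 9.8 = 2.94 mm
PW = 11.80 + 5.71 + 31.65 + 2.94 = 52.10 ≈ 52.1 mm.
Rainfall = ε × PW = 0.59 × 52.1 = 30.7 mm.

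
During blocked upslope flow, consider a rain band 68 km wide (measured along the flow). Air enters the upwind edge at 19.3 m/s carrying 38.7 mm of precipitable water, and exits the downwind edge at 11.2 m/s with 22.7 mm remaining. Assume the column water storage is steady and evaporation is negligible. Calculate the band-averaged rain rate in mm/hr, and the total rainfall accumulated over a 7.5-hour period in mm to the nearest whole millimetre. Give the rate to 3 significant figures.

Column moisture flux per unit crosswind length is F = V × PW.
Inflow: F_in = 19.3 × 38.7 = 746.91 mm·m/s
Outflow: F_out = 11.2 × 22.7 = 254.24 mm·m/s
Steady-state rate R = (F_in − F_out)/L = (746.91 − 254.24) / 68000 m = 7.245e-03 mm/s.
R = 7.245e-03 × 3600 = 26.1 mm/hr.
Over 7.5 h: total = 26.1 × 7.5 = 195.75 ≈ 196 mm.

R ≈ 26.1 mm/hr; total ≈ 196 mm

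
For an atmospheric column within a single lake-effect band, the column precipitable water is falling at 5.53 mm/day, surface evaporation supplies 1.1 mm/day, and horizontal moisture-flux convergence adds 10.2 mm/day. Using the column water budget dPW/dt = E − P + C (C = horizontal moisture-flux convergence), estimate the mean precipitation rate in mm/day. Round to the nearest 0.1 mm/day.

P ≈ 16.8 mm/day

dPW/dt = -5.53 mm/day.
P = E + C − dPW/dt = 1.1 + (10.2) − (-5.53) = 16.8 mm/day.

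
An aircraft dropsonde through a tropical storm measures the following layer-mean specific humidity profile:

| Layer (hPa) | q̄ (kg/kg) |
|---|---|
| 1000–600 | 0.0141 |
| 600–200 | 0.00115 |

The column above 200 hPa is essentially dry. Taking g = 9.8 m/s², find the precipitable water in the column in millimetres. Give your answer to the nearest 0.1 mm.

Precipitable water is the column-integrated vapour mass per unit area: PW = (1/g) Σ q̄ Δp, with q in kg/kg and Δp in Pa (1 kg/m² of water = 1 mm).
Layer 1000–600 hPa: Δp = 400 hPa = 40000 Pa, q̄ = 0.0141 kg/kg → 0.0141 × 40000 / 9.8 = 57.55 mm
Layer 600–200 hPa: Δp = 400 hPa = 40000 Pa, q̄ = 0.00115 kg/kg → 0.00115 × 40000 / 9.8 = 4.69 mm
PW = 57.55 + 4.69 = 62.24 ≈ 62.2 mm.

PW ≈ 62.2 mm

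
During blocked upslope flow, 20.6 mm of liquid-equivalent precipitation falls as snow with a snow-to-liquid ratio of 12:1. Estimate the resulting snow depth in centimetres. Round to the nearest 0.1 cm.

Snow depth = liquid × ratio = 20.6 mm × 12 = 247.2 mm = 24.7 cm.

snow depth ≈ 24.7 cm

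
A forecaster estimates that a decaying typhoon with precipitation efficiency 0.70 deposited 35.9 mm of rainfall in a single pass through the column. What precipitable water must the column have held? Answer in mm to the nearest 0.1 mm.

PW ≈ 51.3 mm

PW = rainfall / ε = 35.9 / 0.70 = 51.3 mm.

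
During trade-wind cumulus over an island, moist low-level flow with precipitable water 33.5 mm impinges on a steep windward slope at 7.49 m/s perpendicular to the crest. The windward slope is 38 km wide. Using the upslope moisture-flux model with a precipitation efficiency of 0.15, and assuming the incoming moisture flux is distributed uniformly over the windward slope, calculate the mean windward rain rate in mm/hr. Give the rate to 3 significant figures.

R ≈ 3.57 mm/hr

Incoming column moisture flux per unit ridge length: F = V × PW = 7.49 × 33.5 = 250.915 mm·m/s.
Spread over the 38 km slope with efficiency ε = 0.15: R = ε·F/W = 0.15 × 250.915 / 38000 m = 9.905e-04 mm/s.
R = 9.905e-04 × 3600 = 3.57 mm/hr.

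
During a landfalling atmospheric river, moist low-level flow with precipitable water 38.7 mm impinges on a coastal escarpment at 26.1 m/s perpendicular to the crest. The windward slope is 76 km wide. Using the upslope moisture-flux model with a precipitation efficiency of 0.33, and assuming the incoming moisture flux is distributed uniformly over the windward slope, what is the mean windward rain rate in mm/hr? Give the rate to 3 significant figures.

Incoming column moisture flux per unit ridge length: F = V × PW = 26.1 × 38.7 = 1010.07 mm·m/s.
Spread over the 76 km slope with efficiency ε = 0.33: R = ε·F/W = 0.33 × 1010.07 / 76000 m = 4.386e-03 mm/s.
R = 4.386e-03 × 3600 = 15.8 mm/hr.

R ≈ 15.8 mm/hr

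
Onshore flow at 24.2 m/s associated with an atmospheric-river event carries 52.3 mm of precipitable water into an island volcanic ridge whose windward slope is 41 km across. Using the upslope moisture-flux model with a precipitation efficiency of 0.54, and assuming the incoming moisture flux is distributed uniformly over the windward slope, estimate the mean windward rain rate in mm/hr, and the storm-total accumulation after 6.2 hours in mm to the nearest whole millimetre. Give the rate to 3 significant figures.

R ≈ 60.0 mm/hr; total ≈ 372 mm

Incoming column moisture flux per unit ridge length: F = V × PW = 24.2 × 52.3 = 1265.66 mm·m/s.
Spread over the 41 km slope with efficiency ε = 0.54: R = ε·F/W = 0.54 × 1265.66 / 41000 m = 1.667e-02 mm/s.
R = 1.667e-02 × 3600 = 60.0 mm/hr.
Over 6.2 h: total = 60.0 × 6.2 = 372 mm.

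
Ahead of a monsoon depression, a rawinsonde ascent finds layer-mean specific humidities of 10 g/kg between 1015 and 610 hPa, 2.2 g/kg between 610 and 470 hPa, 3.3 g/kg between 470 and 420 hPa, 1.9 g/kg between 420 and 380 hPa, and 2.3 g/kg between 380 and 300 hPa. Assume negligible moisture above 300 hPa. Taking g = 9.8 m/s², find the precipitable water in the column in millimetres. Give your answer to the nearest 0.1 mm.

Precipitable water is the column-integrated vapour mass per unit area: PW = (1/g) Σ q̄ Δp, with q in kg/kg and Δp in Pa (1 kg/m² of water = 1 mm).
Layer 1015–610 hPa: Δp = 405 hPa = 40500 Pa, q̄ = 0.01 kg/kg → 0.01 × 40500 / 9.8 = 41.33 mm
Layer 610–470 hPa: Δp = 140 hPa = 14000 Pa, q̄ = 0.0022 kg/kg → 0.0022 × 14000 / 9.8 = 3.14 mm
Layer 470–420 hPa: Δp = 50 hPa = 5000 Pa, q̄ = 0.0033 kg/kg → 0.0033 × 5000 / 9.8 = 1.68 mm
Layer 420–380 hPa: Δp = 40 hPa = 4000 Pa, q̄ = 0.0019 kg/kg → 0.0019 × 4000 / 9.8 = 0.78 mm
Layer 380–300 hPa: Δp = 80 hPa = 8000 Pa, q̄ = 0.0023 kg/kg → 0.0023 × 8000 / 9.8 = 1.88 mm
PW = 41.33 + 3.14 + 1.68 + 0.78 + 1.88 = 48.81 ≈ 48.8 mm.

PW ≈ 48.8 mm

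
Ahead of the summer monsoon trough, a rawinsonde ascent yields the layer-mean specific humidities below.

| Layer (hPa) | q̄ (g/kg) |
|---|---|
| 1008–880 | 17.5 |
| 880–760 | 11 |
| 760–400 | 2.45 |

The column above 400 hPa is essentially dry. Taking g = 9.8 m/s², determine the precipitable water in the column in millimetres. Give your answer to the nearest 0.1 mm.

Precipitable water is the column-integrated vapour mass per unit area: PW = (1/g) Σ q̄ Δp, with q in kg/kg and Δp in Pa (1 kg/m² of water = 1 mm).
Layer 1008–880 hPa: Δp = 128 hPa = 12800 Pa, q̄ = 0.0175 kg/kg → 0.0175 × 12800 / 9.8 = 22.86 mm
Layer 880–760 hPa: Δp = 120 hPa = 12000 Pa, q̄ = 0.011 kg/kg → 0.011 × 12000 / 9.8 = 13.47 mm
Layer 760–400 hPa: Δp = 360 hPa = 36000 Pa, q̄ = 0.00245 kg/kg → 0.00245 × 36000 / 9.8 = 9.00 mm
PW = 22.86 + 13.47 + 9.00 = 45.33 ≈ 45.3 mm.

PW ≈ 45.3 mm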